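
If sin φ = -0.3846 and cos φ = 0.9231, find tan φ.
tan φ = sin φ / cos φ = -0.4166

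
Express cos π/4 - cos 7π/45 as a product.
cos π/4 - cos 7π/45 = -2 sin(73π/360) sin(17π/360)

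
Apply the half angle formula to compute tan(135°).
tan(135°) = sin 270° / (1 + cos 270°) = -1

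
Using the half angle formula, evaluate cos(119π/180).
cos(119π/180) = -√((1 + cos 119π/90)/2) = -0.4848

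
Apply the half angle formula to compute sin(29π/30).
sin(29π/30) = √((1 - cos 29π/15)/2) = 0.1045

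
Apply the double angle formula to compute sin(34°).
sin(34°) = 2 sin 17° cos 17° = 0.5592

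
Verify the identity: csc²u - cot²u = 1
LHS = 1/sin²u - cos²u/sin²u = (1 - cos²u)/sin²u = sin²u/sin²u = 1 = RHS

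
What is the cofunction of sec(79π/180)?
sec(79π/180) = csc(π/2 - 79π/180) = csc(11π/180)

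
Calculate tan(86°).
tan(86°) = 14.3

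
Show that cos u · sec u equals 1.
LHS = cos u · (1/cos u) = 1 = RHS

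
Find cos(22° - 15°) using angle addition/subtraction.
cos(22° - 15°) = cos 22° cos 15° + sin 22° sin 15° = 0.9925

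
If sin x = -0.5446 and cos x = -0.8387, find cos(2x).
cos(2x) = cos²x - sin²x = 0.4068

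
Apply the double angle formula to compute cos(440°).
cos(440°) = cos²220° - sin²220° = 0.1736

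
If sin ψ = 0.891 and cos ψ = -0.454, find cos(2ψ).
cos(2ψ) = cos²ψ - sin²ψ = -0.5878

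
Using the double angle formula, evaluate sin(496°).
sin(496°) = 2 sin 248° cos 248° = 0.6947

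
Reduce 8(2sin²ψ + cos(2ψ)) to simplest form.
8(2sin²ψ + cos(2ψ)) = 8 (using Double angle)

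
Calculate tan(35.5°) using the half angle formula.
tan(35.5°) = sin 71° / (1 + cos 71°) = 0.7133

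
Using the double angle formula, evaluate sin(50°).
sin(50°) = 2 sin 25° cos 25° = 0.766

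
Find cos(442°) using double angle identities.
cos(442°) = cos²221° - sin²221° = 0.1392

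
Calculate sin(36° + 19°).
sin(36° + 19°) = sin 36° cos 19° + cos 36° sin 19° = 0.8192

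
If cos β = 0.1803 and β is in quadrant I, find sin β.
sin β = 0.9836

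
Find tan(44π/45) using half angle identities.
tan(44π/45) = sin 88π/45 / (1 + cos 88π/45) = -0.06993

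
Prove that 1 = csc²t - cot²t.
RHS = 1/sin²t - cos²t/sin²t = (1 - cos²t)/sin²t = sin²t/sin²t = 1 = LHS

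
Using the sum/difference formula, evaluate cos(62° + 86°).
cos(62° + 86°) = cos 62° cos 86° - sin 62° sin 86° = -0.848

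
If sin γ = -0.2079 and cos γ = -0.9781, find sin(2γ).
sin(2γ) = 2 sin γ cos γ = 0.4067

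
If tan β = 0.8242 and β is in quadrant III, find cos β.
cos β = -0.7717 (using tan²β + 1 = sec²β)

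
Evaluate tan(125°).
tan(125°) = -1.428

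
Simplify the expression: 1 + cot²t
1 + cot²t = csc²t (using Pythagorean identity)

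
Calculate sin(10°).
sin(10°) = 0.1736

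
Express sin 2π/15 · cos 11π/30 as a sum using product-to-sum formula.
sin 2π/15 cos 11π/30 = (1/2)[sin(2π/15+11π/30) + sin(2π/15-11π/30)]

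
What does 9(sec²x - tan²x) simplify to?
9(sec²x - tan²x) = 9 (using Pythagorean identity)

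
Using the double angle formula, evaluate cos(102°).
cos(102°) = cos²51° - sin²51° = -0.2079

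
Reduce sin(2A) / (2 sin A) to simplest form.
sin(2A) / (2 sin A) = cos A (using Double angle)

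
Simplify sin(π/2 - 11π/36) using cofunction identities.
sin(π/2 - 11π/36) = cos(11π/36)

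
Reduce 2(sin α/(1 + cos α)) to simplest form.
2(sin α/(1 + cos α)) = 2(tan(α/2)) (using Half angle)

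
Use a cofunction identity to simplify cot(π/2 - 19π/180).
cot(π/2 - 19π/180) = tan(19π/180)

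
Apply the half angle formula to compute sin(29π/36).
sin(29π/36) = √((1 - cos 29π/18)/2) = 0.5736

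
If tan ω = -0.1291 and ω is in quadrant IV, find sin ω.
sin ω = -0.128 (using tan²ω + 1 = sec²ω)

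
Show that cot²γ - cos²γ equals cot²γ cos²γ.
LHS = cos²γ/sin²γ - cos²γ = cos²γ(1/sin²γ - 1) = cos²γ · (1 - sin²γ)/sin²γ = cos²γ · cos²γ/sin²γ = cos²γ · cot²γ = RHS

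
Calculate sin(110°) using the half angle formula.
sin(110°) = √((1 - cos 220°)/2) = 0.9397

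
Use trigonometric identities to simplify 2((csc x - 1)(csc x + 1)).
2((csc x - 1)(csc x + 1)) = 2(cot²x) (using Diff. of squares)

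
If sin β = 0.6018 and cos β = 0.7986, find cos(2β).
cos(2β) = cos²β - sin²β = 0.2756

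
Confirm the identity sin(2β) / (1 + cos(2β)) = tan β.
LHS = 2 sin β cos β / (2cos²β) = sin β/cos β = tan β = RHS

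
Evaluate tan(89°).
tan(89°) = 57.29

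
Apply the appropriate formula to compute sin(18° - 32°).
sin(18° - 32°) = sin 18° cos 32° - cos 18° sin 32° = -0.2419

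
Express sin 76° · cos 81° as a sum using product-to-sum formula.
sin 76° cos 81° = (1/2)[sin(76°+81°) + sin(76°-81°)]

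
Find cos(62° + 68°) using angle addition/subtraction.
cos(62° + 68°) = cos 62° cos 68° - sin 62° sin 68° = -0.6428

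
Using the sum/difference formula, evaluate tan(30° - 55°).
tan(30° - 55°) = (tan 30° - tan 55°)/(1 + tan 30° tan 55°) = -0.4663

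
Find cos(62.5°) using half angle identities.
cos(62.5°) = √((1 + cos 125°)/2) = 0.4617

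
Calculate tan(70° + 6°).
tan(70° + 6°) = (tan 70° + tan 6°)/(1 - tan 70° tan 6°) = 4.011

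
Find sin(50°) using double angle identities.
sin(50°) = 2 sin 25° cos 25° = 0.766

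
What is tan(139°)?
tan(139°) = -0.8693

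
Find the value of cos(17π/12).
cos(17π/12) = -(√6-√2)/4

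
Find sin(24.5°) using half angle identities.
sin(24.5°) = √((1 - cos 49°)/2) = 0.4147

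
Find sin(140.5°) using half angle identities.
sin(140.5°) = √((1 - cos 281°)/2) = 0.6361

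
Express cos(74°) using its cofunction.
cos(74°) = sin(90° - 74°) = sin(16°)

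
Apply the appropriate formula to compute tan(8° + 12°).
tan(8° + 12°) = (tan 8° + tan 12°)/(1 - tan 8° tan 12°) = 0.364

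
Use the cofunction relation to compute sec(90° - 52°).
sec(90° - 52°) = csc(52°) = 1.269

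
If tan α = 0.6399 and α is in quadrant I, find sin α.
sin α = 0.539 (using tan²α + 1 = sec²α)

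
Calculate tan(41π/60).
tan(41π/60) = -1.54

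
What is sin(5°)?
sin(5°) = 0.08716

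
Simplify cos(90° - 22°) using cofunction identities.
cos(90° - 22°) = sin(22°)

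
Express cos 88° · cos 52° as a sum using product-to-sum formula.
cos 88° cos 52° = (1/2)[cos(88°-52°) + cos(88°+52°)]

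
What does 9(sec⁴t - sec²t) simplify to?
9(sec⁴t - sec²t) = 9(tan⁴t + tan²t) (using Pythagorean)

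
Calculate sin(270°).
sin(270°) = -1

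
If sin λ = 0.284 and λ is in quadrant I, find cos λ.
cos λ = 0.9588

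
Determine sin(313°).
sin(313°) = -0.7314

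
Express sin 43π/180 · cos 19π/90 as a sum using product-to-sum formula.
sin 43π/180 cos 19π/90 = (1/2)[sin(43π/180+19π/90) + sin(43π/180-19π/90)]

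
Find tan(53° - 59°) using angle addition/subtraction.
tan(53° - 59°) = (tan 53° - tan 59°)/(1 + tan 53° tan 59°) = -0.1051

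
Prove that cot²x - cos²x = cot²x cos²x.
LHS = cos²x/sin²x - cos²x = cos²x(1/sin²x - 1) = cos²x · (1 - sin²x)/sin²x = cos²x · cos²x/sin²x = cos²x · cot²x = RHS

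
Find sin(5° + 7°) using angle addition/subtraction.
sin(5° + 7°) = sin 5° cos 7° + cos 5° sin 7° = 0.2079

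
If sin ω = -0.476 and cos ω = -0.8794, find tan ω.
tan ω = sin ω / cos ω = 0.5413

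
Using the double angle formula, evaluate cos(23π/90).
cos(23π/90) = cos²23π/180 - sin²23π/180 = 0.6947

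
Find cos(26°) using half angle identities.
cos(26°) = √((1 + cos 52°)/2) = 0.8988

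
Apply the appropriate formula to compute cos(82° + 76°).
cos(82° + 76°) = cos 82° cos 76° - sin 82° sin 76° = -0.9272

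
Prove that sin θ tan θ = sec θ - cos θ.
RHS = 1/cos θ - cos θ = (1 - cos²θ)/cos θ = sin²θ/cos θ = sin θ · (sin θ/cos θ) = sin θ tan θ = LHS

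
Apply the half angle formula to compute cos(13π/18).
cos(13π/18) = -√((1 + cos 13π/9)/2) = -0.6428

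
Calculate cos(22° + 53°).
cos(22° + 53°) = cos 22° cos 53° - sin 22° sin 53° = (√6-√2)/4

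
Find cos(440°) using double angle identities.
cos(440°) = cos²220° - sin²220° = 0.1736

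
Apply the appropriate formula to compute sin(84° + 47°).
sin(84° + 47°) = sin 84° cos 47° + cos 84° sin 47° = 0.7547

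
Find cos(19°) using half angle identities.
cos(19°) = √((1 + cos 38°)/2) = 0.9455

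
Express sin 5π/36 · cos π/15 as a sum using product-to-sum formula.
sin 5π/36 cos π/15 = (1/2)[sin(5π/36+π/15) + sin(5π/36-π/15)]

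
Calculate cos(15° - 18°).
cos(15° - 18°) = cos 15° cos 18° + sin 15° sin 18° = 0.9986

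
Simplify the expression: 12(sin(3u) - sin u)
12(sin(3u) - sin u) = 12(2 cos(2u) sin u) (using Sum-to-product)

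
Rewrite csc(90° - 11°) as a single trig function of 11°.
csc(90° - 11°) = sec(11°)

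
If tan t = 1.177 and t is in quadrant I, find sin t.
sin t = 0.7621 (using tan²t + 1 = sec²t)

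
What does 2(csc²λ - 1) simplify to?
2(csc²λ - 1) = 2(cot²λ) (using Pythagorean identity)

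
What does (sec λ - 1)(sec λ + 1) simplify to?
(sec λ - 1)(sec λ + 1) = tan²λ (using Diff. of squares)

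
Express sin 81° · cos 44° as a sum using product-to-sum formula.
sin 81° cos 44° = (1/2)[sin(81°+44°) + sin(81°-44°)]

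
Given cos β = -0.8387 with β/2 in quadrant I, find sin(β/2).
sin(β/2) = ±√((1 - cos β)/2); positive since β/2 ∈ QI, so sin(β/2) = 0.9588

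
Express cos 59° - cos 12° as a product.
cos 59° - cos 12° = -2 sin(35.5°) sin(23.5°)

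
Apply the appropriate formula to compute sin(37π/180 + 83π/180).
sin(37π/180 + 83π/180) = sin 37π/180 cos 83π/180 + cos 37π/180 sin 83π/180 = √3/2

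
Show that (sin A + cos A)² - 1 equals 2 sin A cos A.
LHS = sin²A + 2 sin A cos A + cos²A - 1 = (sin²A + cos²A) + 2 sin A cos A - 1 = 1 + 2 sin A cos A - 1 = 2 sin A cos A = RHS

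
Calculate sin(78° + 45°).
sin(78° + 45°) = sin 78° cos 45° + cos 78° sin 45° = 0.8387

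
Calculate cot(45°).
cot(45°) = 1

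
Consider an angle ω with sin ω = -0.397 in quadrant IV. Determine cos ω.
cos ω = √(1 - sin²ω) = 0.9178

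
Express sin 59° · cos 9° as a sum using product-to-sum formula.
sin 59° cos 9° = (1/2)[sin(59°+9°) + sin(59°-9°)]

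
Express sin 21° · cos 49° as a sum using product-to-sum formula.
sin 21° cos 49° = (1/2)[sin(21°+49°) + sin(21°-49°)]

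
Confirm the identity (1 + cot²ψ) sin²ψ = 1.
LHS = csc²ψ · sin²ψ = (1/sin²ψ) · sin²ψ = 1 = RHS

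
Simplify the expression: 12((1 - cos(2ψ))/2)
12((1 - cos(2ψ))/2) = 12(sin²ψ) (using Power reduction)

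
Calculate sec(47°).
sec(47°) = 1.466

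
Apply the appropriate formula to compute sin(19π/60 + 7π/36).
sin(19π/60 + 7π/36) = sin 19π/60 cos 7π/36 + cos 19π/60 sin 7π/36 = 0.9994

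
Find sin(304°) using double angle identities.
sin(304°) = 2 sin 152° cos 152° = -0.829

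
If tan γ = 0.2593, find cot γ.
cot γ = 1/tan γ = 3.857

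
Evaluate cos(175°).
cos(175°) = -0.9962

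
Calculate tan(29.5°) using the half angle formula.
tan(29.5°) = sin 59° / (1 + cos 59°) = 0.5658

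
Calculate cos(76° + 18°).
cos(76° + 18°) = cos 76° cos 18° - sin 76° sin 18° = -0.06976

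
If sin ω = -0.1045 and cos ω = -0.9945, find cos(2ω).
cos(2ω) = cos²ω - sin²ω = 0.9781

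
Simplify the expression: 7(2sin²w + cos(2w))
7(2sin²w + cos(2w)) = 7 (using Double angle)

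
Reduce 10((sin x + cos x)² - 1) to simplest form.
10((sin x + cos x)² - 1) = 10(sin(2x)) (using Pythagorean + double angle)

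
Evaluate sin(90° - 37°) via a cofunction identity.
sin(90° - 37°) = cos(37°) = 0.7986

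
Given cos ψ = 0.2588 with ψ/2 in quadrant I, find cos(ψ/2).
cos(ψ/2) = ±√((1 + cos ψ)/2); positive since ψ/2 ∈ QI, so cos(ψ/2) = 0.7933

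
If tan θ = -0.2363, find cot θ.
cot θ = 1/tan θ = -4.232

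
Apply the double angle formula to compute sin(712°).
sin(712°) = 2 sin 356° cos 356° = -0.1392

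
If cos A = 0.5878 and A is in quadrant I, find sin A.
sin A = 0.809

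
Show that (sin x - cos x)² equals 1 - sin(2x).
LHS = sin²x - 2 sin x cos x + cos²x = (sin²x + cos²x) - 2 sin x cos x = 1 - sin(2x) = RHS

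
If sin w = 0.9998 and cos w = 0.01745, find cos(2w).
cos(2w) = cos²w - sin²w = -0.9993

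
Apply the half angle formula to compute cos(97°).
cos(97°) = -√((1 + cos 194°)/2) = -0.1219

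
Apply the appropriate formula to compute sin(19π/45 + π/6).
sin(19π/45 + π/6) = sin 19π/45 cos π/6 + cos 19π/45 sin π/6 = 0.9613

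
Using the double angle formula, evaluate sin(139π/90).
sin(139π/90) = 2 sin 139π/180 cos 139π/180 = -0.9903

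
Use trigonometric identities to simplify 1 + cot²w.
1 + cot²w = csc²w (using Pythagorean identity)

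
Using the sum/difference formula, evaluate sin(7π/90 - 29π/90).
sin(7π/90 - 29π/90) = sin 7π/90 cos 29π/90 - cos 7π/90 sin 29π/90 = -0.6947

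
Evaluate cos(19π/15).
cos(19π/15) = -0.6691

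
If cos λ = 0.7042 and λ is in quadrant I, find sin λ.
sin λ = 0.71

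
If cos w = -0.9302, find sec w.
sec w = 1/cos w = -1.075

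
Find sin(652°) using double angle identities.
sin(652°) = 2 sin 326° cos 326° = -0.9272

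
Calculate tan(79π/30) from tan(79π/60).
tan(79π/30) = 2 tan 79π/60 / (1 - tan²79π/60) = -2.246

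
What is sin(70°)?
sin(70°) = 0.9397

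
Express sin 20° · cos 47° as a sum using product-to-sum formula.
sin 20° cos 47° = (1/2)[sin(20°+47°) + sin(20°-47°)]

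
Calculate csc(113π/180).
csc(113π/180) = 1.086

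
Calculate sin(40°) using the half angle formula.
sin(40°) = √((1 - cos 80°)/2) = 0.6428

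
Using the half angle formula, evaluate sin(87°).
sin(87°) = √((1 - cos 174°)/2) = 0.9986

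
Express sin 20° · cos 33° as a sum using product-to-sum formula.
sin 20° cos 33° = (1/2)[sin(20°+33°) + sin(20°-33°)]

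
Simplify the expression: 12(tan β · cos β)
12(tan β · cos β) = 12(sin β) (using Quotient identity)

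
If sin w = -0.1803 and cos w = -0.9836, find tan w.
tan w = sin w / cos w = 0.1833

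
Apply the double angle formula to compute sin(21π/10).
sin(21π/10) = 2 sin 21π/20 cos 21π/20 = 0.309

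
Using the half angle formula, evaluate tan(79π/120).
tan(79π/120) = sin 79π/60 / (1 + cos 79π/60) = -1.842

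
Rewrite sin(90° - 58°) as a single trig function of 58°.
sin(90° - 58°) = cos(58°)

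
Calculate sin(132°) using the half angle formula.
sin(132°) = √((1 - cos 264°)/2) = 0.7431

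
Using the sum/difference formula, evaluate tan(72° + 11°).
tan(72° + 11°) = (tan 72° + tan 11°)/(1 - tan 72° tan 11°) = 8.144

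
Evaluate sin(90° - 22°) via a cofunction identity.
sin(90° - 22°) = cos(22°) = 0.9272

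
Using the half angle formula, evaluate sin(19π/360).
sin(19π/360) = √((1 - cos 19π/180)/2) = 0.165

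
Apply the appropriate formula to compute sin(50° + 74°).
sin(50° + 74°) = sin 50° cos 74° + cos 50° sin 74° = 0.829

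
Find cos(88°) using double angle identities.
cos(88°) = cos²44° - sin²44° = 0.0349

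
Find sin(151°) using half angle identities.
sin(151°) = √((1 - cos 302°)/2) = 0.4848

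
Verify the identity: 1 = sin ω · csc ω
RHS = sin ω · (1/sin ω) = 1 = LHS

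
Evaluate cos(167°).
cos(167°) = -0.9744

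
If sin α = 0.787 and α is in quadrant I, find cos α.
cos α = 0.617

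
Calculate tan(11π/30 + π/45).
tan(11π/30 + π/45) = (tan 11π/30 + tan π/45)/(1 - tan 11π/30 tan π/45) = 2.747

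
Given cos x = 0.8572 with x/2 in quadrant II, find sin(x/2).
sin(x/2) = ±√((1 - cos x)/2); positive since x/2 ∈ QII, so sin(x/2) = 0.2672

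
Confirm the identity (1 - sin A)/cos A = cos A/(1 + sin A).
LHS = (1 - sin A)(1 + sin A) / (cos A(1 + sin A)) = (1 - sin²A) / (cos A(1 + sin A)) = cos²A / (cos A(1 + sin A)) = cos A/(1 + sin A) = RHS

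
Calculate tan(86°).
tan(86°) = 14.3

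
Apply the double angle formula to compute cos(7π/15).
cos(7π/15) = 1 - 2sin²7π/30 = 0.1045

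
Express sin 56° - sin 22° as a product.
sin 56° - sin 22° = 2 cos(39°) sin(17°)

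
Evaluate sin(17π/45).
sin(17π/45) = 0.9272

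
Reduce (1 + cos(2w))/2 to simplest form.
(1 + cos(2w))/2 = cos²w (using Power reduction)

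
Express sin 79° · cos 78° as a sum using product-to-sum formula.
sin 79° cos 78° = (1/2)[sin(79°+78°) + sin(79°-78°)]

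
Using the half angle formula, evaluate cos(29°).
cos(29°) = √((1 + cos 58°)/2) = 0.8746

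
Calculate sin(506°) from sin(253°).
sin(506°) = 2 sin 253° cos 253° = 0.5592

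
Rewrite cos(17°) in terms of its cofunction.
cos(17°) = sin(90° - 17°) = sin(73°)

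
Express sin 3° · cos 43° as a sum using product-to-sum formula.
sin 3° cos 43° = (1/2)[sin(3°+43°) + sin(3°-43°)]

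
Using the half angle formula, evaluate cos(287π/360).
cos(287π/360) = -√((1 + cos 287π/180)/2) = -0.8039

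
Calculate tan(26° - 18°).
tan(26° - 18°) = (tan 26° - tan 18°)/(1 + tan 26° tan 18°) = 0.1405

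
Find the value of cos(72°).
cos(72°) = 0.309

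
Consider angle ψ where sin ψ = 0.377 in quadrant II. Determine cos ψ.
cos ψ = ±√(1 - sin²ψ) = -0.9262 (negative in QII)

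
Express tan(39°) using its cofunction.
tan(39°) = cot(90° - 39°) = cot(51°)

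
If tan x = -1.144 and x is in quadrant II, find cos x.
cos x = -0.6581 (using tan²x + 1 = sec²x)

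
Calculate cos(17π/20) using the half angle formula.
cos(17π/20) = -√((1 + cos 17π/10)/2) = -0.891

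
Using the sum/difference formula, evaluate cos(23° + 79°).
cos(23° + 79°) = cos 23° cos 79° - sin 23° sin 79° = -0.2079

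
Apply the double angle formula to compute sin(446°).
sin(446°) = 2 sin 223° cos 223° = 0.9976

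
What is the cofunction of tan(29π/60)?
tan(29π/60) = cot(π/2 - 29π/60) = cot(π/60)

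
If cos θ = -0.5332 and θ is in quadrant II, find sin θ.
sin θ = 0.846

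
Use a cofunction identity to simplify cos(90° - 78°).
cos(90° - 78°) = sin(78°)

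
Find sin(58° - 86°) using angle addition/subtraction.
sin(58° - 86°) = sin 58° cos 86° - cos 58° sin 86° = -0.4695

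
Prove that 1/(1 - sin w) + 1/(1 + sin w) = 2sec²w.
LHS = [(1 + sin w) + (1 - sin w)] / [(1 - sin w)(1 + sin w)] = 2/(1 - sin²w) = 2/cos²w = 2sec²w = RHS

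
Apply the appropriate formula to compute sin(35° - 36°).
sin(35° - 36°) = sin 35° cos 36° - cos 35° sin 36° = -0.01745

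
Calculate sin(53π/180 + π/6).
sin(53π/180 + π/6) = sin 53π/180 cos π/6 + cos 53π/180 sin π/6 = 0.9925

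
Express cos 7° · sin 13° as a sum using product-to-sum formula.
cos 7° sin 13° = (1/2)[sin(7°+13°) - sin(7°-13°)]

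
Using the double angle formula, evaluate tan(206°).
tan(206°) = 2 tan 103° / (1 - tan²103°) = 0.4877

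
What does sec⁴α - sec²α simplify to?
sec⁴α - sec²α = tan⁴α + tan²α (using Pythagorean)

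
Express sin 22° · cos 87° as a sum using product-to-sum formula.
sin 22° cos 87° = (1/2)[sin(22°+87°) + sin(22°-87°)]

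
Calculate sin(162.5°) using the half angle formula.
sin(162.5°) = √((1 - cos 325°)/2) = 0.3007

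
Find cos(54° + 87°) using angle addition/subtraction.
cos(54° + 87°) = cos 54° cos 87° - sin 54° sin 87° = -0.7771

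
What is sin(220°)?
sin(220°) = -0.6428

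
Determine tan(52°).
tan(52°) = 1.28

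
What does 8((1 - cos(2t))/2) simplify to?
8((1 - cos(2t))/2) = 8(sin²t) (using Power reduction)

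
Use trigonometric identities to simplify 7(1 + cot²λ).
7(1 + cot²λ) = 7(csc²λ) (using Pythagorean identity)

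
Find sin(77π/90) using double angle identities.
sin(77π/90) = 2 sin 77π/180 cos 77π/180 = 0.4384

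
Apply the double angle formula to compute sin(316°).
sin(316°) = 2 sin 158° cos 158° = -0.6947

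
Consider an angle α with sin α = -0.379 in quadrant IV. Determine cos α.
cos α = √(1 - sin²α) = 0.9254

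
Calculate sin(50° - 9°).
sin(50° - 9°) = sin 50° cos 9° - cos 50° sin 9° = 0.6561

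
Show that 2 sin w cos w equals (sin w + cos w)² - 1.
RHS = sin²w + 2 sin w cos w + cos²w - 1 = (sin²w + cos²w) + 2 sin w cos w - 1 = 1 + 2 sin w cos w - 1 = 2 sin w cos w = LHS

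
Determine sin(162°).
sin(162°) = 0.309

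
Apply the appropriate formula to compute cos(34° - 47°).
cos(34° - 47°) = cos 34° cos 47° + sin 34° sin 47° = 0.9744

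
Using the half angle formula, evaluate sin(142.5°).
sin(142.5°) = √((1 - cos 285°)/2) = 0.6088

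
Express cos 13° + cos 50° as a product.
cos 13° + cos 50° = 2 cos(31.5°) cos(-18.5°)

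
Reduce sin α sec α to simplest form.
sin α sec α = tan α (using Reciprocal + quotient)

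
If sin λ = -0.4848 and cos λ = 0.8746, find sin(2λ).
sin(2λ) = 2 sin λ cos λ = -0.848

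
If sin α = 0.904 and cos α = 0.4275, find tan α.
tan α = sin α / cos α = 2.115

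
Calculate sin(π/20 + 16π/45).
sin(π/20 + 16π/45) = sin π/20 cos 16π/45 + cos π/20 sin 16π/45 = 0.9563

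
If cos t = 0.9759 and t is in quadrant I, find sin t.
sin t = 0.2182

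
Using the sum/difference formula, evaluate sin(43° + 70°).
sin(43° + 70°) = sin 43° cos 70° + cos 43° sin 70° = 0.9205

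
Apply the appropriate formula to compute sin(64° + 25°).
sin(64° + 25°) = sin 64° cos 25° + cos 64° sin 25° = 0.9998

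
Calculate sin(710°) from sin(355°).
sin(710°) = 2 sin 355° cos 355° = -0.1736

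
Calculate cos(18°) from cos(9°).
cos(18°) = cos²9° - sin²9° = 0.9511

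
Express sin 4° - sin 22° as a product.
sin 4° - sin 22° = 2 cos(13°) sin(-9°)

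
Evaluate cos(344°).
cos(344°) = 0.9613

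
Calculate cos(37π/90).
cos(37π/90) = 0.2756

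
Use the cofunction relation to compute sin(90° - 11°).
sin(90° - 11°) = cos(11°) = 0.9816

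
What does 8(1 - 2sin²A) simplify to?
8(1 - 2sin²A) = 8(cos(2A)) (using Double angle)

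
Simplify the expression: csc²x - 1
csc²x - 1 = cot²x (using Pythagorean identity)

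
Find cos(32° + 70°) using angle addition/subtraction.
cos(32° + 70°) = cos 32° cos 70° - sin 32° sin 70° = -0.2079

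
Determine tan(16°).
tan(16°) = 0.2867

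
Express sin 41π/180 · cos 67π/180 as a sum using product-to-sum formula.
sin 41π/180 cos 67π/180 = (1/2)[sin(41π/180+67π/180) + sin(41π/180-67π/180)]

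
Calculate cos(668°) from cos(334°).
cos(668°) = cos²334° - sin²334° = 0.6157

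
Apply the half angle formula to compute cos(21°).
cos(21°) = √((1 + cos 42°)/2) = 0.9336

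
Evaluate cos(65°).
cos(65°) = 0.4226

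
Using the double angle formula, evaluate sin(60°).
sin(60°) = 2 sin 30° cos 30° = √3/2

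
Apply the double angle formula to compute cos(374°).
cos(374°) = cos²187° - sin²187° = 0.9703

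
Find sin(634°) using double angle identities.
sin(634°) = 2 sin 317° cos 317° = -0.9976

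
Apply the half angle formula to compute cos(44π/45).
cos(44π/45) = -√((1 + cos 88π/45)/2) = -0.9976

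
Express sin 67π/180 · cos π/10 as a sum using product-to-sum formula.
sin 67π/180 cos π/10 = (1/2)[sin(67π/180+π/10) + sin(67π/180-π/10)]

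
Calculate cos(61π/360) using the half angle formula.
cos(61π/360) = √((1 + cos 61π/180)/2) = 0.8616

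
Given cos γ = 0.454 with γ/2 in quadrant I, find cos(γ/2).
cos(γ/2) = ±√((1 + cos γ)/2); positive since γ/2 ∈ QI, so cos(γ/2) = 0.8526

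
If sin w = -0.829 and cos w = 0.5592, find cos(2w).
cos(2w) = cos²w - sin²w = -0.3745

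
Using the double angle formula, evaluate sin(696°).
sin(696°) = 2 sin 348° cos 348° = -0.4067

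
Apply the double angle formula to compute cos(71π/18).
cos(71π/18) = cos²71π/36 - sin²71π/36 = 0.9848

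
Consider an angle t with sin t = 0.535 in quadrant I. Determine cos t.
cos t = √(1 - sin²t) = 0.8449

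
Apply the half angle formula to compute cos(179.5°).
cos(179.5°) = -√((1 + cos 359°)/2) = -1.0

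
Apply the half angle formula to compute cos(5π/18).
cos(5π/18) = √((1 + cos 5π/9)/2) = 0.6428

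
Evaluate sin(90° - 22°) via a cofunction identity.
sin(90° - 22°) = cos(22°) = 0.9272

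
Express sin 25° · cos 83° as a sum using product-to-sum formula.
sin 25° cos 83° = (1/2)[sin(25°+83°) + sin(25°-83°)]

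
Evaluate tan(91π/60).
tan(91π/60) = -19.08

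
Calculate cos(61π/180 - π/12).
cos(61π/180 - π/12) = cos 61π/180 cos π/12 + sin 61π/180 sin π/12 = 0.6947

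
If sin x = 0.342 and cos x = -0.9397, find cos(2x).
cos(2x) = cos²x - sin²x = 0.7661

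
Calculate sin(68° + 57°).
sin(68° + 57°) = sin 68° cos 57° + cos 68° sin 57° = 0.8192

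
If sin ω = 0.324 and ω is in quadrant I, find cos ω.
cos ω = 0.9461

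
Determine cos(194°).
cos(194°) = -0.9703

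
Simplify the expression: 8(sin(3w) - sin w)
8(sin(3w) - sin w) = 8(2 cos(2w) sin w) (using Sum-to-product)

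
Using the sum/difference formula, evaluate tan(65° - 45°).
tan(65° - 45°) = (tan 65° - tan 45°)/(1 + tan 65° tan 45°) = 0.364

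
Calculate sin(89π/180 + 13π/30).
sin(89π/180 + 13π/30) = sin 89π/180 cos 13π/30 + cos 89π/180 sin 13π/30 = 0.225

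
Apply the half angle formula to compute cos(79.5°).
cos(79.5°) = √((1 + cos 159°)/2) = 0.1822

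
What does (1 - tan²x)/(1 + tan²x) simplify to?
(1 - tan²x)/(1 + tan²x) = cos(2x) (using Double angle)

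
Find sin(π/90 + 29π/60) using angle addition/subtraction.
sin(π/90 + 29π/60) = sin π/90 cos 29π/60 + cos π/90 sin 29π/60 = 0.9998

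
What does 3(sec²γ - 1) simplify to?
3(sec²γ - 1) = 3(tan²γ) (using Pythagorean identity)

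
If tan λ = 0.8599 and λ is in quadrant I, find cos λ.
cos λ = 0.7582 (using tan²λ + 1 = sec²λ)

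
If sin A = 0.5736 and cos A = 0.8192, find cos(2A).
cos(2A) = cos²A - sin²A = 0.3421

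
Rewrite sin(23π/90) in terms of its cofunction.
sin(23π/90) = cos(π/2 - 23π/90) = cos(11π/45)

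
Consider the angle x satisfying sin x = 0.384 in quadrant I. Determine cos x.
cos x = √(1 - sin²x) = 0.9233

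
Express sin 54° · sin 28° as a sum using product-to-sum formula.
sin 54° sin 28° = (1/2)[cos(54°-28°) - cos(54°+28°)]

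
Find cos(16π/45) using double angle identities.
cos(16π/45) = 2cos²8π/45 - 1 = 0.4384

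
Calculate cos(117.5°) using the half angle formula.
cos(117.5°) = -√((1 + cos 235°)/2) = -0.4617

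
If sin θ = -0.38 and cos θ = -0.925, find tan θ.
tan θ = sin θ / cos θ = 0.4108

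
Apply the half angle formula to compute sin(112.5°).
sin(112.5°) = √((1 - cos 225°)/2) = √(2+√2)/2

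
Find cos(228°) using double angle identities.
cos(228°) = 1 - 2sin²114° = -0.6691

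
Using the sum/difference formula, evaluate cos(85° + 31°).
cos(85° + 31°) = cos 85° cos 31° - sin 85° sin 31° = -0.4384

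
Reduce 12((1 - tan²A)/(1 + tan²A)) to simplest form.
12((1 - tan²A)/(1 + tan²A)) = 12(cos(2A)) (using Double angle)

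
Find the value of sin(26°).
sin(26°) = 0.4384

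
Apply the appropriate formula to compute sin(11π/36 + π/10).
sin(11π/36 + π/10) = sin 11π/36 cos π/10 + cos 11π/36 sin π/10 = 0.9563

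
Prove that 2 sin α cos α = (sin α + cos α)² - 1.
RHS = sin²α + 2 sin α cos α + cos²α - 1 = (sin²α + cos²α) + 2 sin α cos α - 1 = 1 + 2 sin α cos α - 1 = 2 sin α cos α = LHS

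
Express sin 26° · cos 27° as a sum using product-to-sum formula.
sin 26° cos 27° = (1/2)[sin(26°+27°) + sin(26°-27°)]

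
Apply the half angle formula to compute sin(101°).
sin(101°) = √((1 - cos 202°)/2) = 0.9816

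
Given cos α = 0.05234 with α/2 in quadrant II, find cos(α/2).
cos(α/2) = ±√((1 + cos α)/2); negative since α/2 ∈ QII, so cos(α/2) = -0.7254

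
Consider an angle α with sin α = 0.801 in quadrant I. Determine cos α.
cos α = √(1 - sin²α) = 0.5987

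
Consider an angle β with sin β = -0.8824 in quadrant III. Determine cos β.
cos β = ±√(1 - sin²β) = -0.4705 (negative in QIII)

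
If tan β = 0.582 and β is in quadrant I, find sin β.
sin β = 0.503 (using tan²β + 1 = sec²β)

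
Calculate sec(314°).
sec(314°) = 1.44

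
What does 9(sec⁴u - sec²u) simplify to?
9(sec⁴u - sec²u) = 9(tan⁴u + tan²u) (using Pythagorean)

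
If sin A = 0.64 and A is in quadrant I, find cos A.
cos A = 0.7684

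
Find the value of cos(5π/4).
cos(5π/4) = -√2/2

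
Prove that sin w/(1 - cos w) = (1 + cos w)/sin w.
LHS = sin w(1 + cos w) / ((1 - cos w)(1 + cos w)) = sin w(1 + cos w) / (1 - cos²w) = sin w(1 + cos w) / sin²w = (1 + cos w)/sin w = RHS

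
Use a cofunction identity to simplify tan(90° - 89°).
tan(90° - 89°) = cot(89°)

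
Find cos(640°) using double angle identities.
cos(640°) = 2cos²320° - 1 = 0.1736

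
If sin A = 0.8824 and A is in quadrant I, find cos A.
cos A = 0.4705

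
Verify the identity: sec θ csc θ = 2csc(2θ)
RHS = 2/sin(2θ) = 2/(2 sin θ cos θ) = 1/(sin θ cos θ) = (1/cos θ)(1/sin θ) = sec θ csc θ = LHS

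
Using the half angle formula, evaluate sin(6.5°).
sin(6.5°) = √((1 - cos 13°)/2) = 0.1132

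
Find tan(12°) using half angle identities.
tan(12°) = sin 24° / (1 + cos 24°) = 0.2126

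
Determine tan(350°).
tan(350°) = -0.1763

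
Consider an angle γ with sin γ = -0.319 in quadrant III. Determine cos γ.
cos γ = ±√(1 - sin²γ) = -0.9478 (negative in QIII)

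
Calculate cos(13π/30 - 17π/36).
cos(13π/30 - 17π/36) = cos 13π/30 cos 17π/36 + sin 13π/30 sin 17π/36 = 0.9925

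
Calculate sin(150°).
sin(150°) = 1/2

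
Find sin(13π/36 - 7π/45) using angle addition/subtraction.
sin(13π/36 - 7π/45) = sin 13π/36 cos 7π/45 - cos 13π/36 sin 7π/45 = 0.6018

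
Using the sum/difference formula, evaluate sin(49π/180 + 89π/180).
sin(49π/180 + 89π/180) = sin 49π/180 cos 89π/180 + cos 49π/180 sin 89π/180 = 0.6691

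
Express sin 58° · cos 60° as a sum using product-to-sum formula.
sin 58° cos 60° = (1/2)[sin(58°+60°) + sin(58°-60°)]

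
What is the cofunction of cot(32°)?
cot(32°) = tan(90° - 32°) = tan(58°)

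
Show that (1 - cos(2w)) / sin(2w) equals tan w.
LHS = 2sin²w / (2 sin w cos w) = sin w/cos w = tan w = RHS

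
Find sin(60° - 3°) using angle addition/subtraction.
sin(60° - 3°) = sin 60° cos 3° - cos 60° sin 3° = 0.8387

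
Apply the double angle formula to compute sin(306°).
sin(306°) = 2 sin 153° cos 153° = -0.809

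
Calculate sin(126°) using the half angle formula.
sin(126°) = √((1 - cos 252°)/2) = 0.809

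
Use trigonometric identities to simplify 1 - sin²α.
1 - sin²α = cos²α (using Pythagorean identity)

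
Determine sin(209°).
sin(209°) = -0.4848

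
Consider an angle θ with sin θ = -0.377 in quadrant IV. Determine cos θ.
cos θ = √(1 - sin²θ) = 0.9262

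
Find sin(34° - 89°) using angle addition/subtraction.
sin(34° - 89°) = sin 34° cos 89° - cos 34° sin 89° = -0.8192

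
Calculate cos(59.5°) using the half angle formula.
cos(59.5°) = √((1 + cos 119°)/2) = 0.5075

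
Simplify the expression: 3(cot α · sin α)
3(cot α · sin α) = 3(cos α) (using Quotient identity)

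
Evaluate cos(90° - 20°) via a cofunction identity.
cos(90° - 20°) = sin(20°) = 0.342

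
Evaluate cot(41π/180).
cot(41π/180) = 1.15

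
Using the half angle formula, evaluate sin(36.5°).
sin(36.5°) = √((1 - cos 73°)/2) = 0.5948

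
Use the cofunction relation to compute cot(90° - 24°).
cot(90° - 24°) = tan(24°) = 0.4452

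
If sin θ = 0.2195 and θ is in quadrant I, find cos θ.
cos θ = 0.9756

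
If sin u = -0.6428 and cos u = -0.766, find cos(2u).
cos(2u) = cos²u - sin²u = 0.1736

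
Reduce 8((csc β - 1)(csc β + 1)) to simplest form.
8((csc β - 1)(csc β + 1)) = 8(cot²β) (using Diff. of squares)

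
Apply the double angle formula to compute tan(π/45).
tan(π/45) = 2 tan π/90 / (1 - tan²π/90) = 0.06993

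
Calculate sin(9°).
sin(9°) = 0.1564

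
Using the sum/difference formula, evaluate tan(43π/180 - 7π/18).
tan(43π/180 - 7π/18) = (tan 43π/180 - tan 7π/18)/(1 + tan 43π/180 tan 7π/18) = -0.5095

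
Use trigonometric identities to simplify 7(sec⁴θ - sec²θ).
7(sec⁴θ - sec²θ) = 7(tan⁴θ + tan²θ) (using Pythagorean)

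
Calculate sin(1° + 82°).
sin(1° + 82°) = sin 1° cos 82° + cos 1° sin 82° = 0.9925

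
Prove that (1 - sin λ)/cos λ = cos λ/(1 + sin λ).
LHS = (1 - sin λ)(1 + sin λ) / (cos λ(1 + sin λ)) = (1 - sin²λ) / (cos λ(1 + sin λ)) = cos²λ / (cos λ(1 + sin λ)) = cos λ/(1 + sin λ) = RHS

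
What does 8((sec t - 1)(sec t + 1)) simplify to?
8((sec t - 1)(sec t + 1)) = 8(tan²t) (using Diff. of squares)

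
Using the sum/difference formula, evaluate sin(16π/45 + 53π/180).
sin(16π/45 + 53π/180) = sin 16π/45 cos 53π/180 + cos 16π/45 sin 53π/180 = 0.891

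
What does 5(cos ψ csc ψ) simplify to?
5(cos ψ csc ψ) = 5(cot ψ) (using Reciprocal + quotient)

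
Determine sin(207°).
sin(207°) = -0.454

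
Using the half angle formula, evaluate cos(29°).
cos(29°) = √((1 + cos 58°)/2) = 0.8746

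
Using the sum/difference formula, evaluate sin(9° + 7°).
sin(9° + 7°) = sin 9° cos 7° + cos 9° sin 7° = 0.2756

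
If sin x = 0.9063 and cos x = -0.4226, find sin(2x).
sin(2x) = 2 sin x cos x = -0.766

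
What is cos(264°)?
cos(264°) = -0.1045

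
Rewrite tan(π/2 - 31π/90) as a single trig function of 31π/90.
tan(π/2 - 31π/90) = cot(31π/90)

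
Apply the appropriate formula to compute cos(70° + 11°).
cos(70° + 11°) = cos 70° cos 11° - sin 70° sin 11° = 0.1564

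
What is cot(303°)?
cot(303°) = -0.6494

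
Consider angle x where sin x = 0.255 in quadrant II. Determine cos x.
cos x = ±√(1 - sin²x) = -0.9669 (negative in QII)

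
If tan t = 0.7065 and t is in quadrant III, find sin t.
sin t = -0.577 (using tan²t + 1 = sec²t)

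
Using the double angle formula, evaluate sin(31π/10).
sin(31π/10) = 2 sin 31π/20 cos 31π/20 = -0.309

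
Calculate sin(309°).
sin(309°) = -0.7771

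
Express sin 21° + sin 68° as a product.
sin 21° + sin 68° = 2 sin(44.5°) cos(-23.5°)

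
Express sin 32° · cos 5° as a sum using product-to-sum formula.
sin 32° cos 5° = (1/2)[sin(32°+5°) + sin(32°-5°)]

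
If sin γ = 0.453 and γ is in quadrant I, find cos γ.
cos γ = 0.8915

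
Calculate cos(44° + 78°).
cos(44° + 78°) = cos 44° cos 78° - sin 44° sin 78° = -0.5299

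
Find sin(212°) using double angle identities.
sin(212°) = 2 sin 106° cos 106° = -0.5299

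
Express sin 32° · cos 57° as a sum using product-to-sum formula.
sin 32° cos 57° = (1/2)[sin(32°+57°) + sin(32°-57°)]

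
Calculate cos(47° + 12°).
cos(47° + 12°) = cos 47° cos 12° - sin 47° sin 12° = 0.515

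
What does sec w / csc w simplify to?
sec w / csc w = tan w (using Reciprocal identities)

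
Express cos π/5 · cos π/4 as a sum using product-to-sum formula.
cos π/5 cos π/4 = (1/2)[cos(π/5-π/4) + cos(π/5+π/4)]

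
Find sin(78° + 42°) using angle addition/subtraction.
sin(78° + 42°) = sin 78° cos 42° + cos 78° sin 42° = √3/2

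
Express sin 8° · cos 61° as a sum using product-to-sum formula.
sin 8° cos 61° = (1/2)[sin(8°+61°) + sin(8°-61°)]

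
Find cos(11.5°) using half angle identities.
cos(11.5°) = √((1 + cos 23°)/2) = 0.9799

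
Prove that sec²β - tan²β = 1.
LHS = 1/cos²β - sin²β/cos²β = (1 - sin²β)/cos²β = cos²β/cos²β = 1 = RHS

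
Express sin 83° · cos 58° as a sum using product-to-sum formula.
sin 83° cos 58° = (1/2)[sin(83°+58°) + sin(83°-58°)]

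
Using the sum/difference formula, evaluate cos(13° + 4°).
cos(13° + 4°) = cos 13° cos 4° - sin 13° sin 4° = 0.9563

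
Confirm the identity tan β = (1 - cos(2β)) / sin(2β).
RHS = 2sin²β / (2 sin β cos β) = sin β/cos β = tan β = LHS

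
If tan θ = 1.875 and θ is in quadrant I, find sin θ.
sin θ = 0.8824 (using tan²θ + 1 = sec²θ)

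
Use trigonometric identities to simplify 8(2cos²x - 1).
8(2cos²x - 1) = 8(cos(2x)) (using Double angle)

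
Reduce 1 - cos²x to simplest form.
1 - cos²x = sin²x (using Pythagorean identity)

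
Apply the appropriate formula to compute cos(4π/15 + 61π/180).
cos(4π/15 + 61π/180) = cos 4π/15 cos 61π/180 - sin 4π/15 sin 61π/180 = -0.3256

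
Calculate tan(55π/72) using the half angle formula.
tan(55π/72) = sin 55π/36 / (1 + cos 55π/36) = -0.9163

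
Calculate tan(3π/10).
tan(3π/10) = 1.376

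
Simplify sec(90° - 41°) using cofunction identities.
sec(90° - 41°) = csc(41°)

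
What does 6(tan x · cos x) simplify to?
6(tan x · cos x) = 6(sin x) (using Quotient identity)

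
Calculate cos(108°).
cos(108°) = -0.309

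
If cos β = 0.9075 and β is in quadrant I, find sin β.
sin β = 0.4201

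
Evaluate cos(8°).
cos(8°) = 0.9903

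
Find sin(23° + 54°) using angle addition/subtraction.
sin(23° + 54°) = sin 23° cos 54° + cos 23° sin 54° = 0.9744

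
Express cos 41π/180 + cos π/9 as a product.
cos 41π/180 + cos π/9 = 2 cos(61π/360) cos(7π/120)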